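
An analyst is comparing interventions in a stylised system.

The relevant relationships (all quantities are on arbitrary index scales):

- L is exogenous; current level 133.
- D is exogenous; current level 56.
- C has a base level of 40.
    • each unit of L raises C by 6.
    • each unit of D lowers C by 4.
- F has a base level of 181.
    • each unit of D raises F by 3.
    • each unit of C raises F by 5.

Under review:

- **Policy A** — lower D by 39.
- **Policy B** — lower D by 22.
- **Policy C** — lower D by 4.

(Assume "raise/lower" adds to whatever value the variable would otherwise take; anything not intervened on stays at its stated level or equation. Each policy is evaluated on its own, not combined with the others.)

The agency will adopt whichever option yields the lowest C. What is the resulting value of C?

630

Policy A (D − 39):
  L = 133
  D = 56 − 39 = 17
  C = 40 + 6·133 − 4·17 = 770
Policy B (D − 22):
  L = 133
  D = 56 − 22 = 34
  C = 40 + 6·133 − 4·34 = 702
Policy C (D − 4):
  L = 133
  D = 56 − 4 = 52
  C = 40 + 6·133 − 4·52 = 630
Comparing — Policy A: C=770, Policy B: C=702, Policy C: C=630. Lowest is 630 (Policy C).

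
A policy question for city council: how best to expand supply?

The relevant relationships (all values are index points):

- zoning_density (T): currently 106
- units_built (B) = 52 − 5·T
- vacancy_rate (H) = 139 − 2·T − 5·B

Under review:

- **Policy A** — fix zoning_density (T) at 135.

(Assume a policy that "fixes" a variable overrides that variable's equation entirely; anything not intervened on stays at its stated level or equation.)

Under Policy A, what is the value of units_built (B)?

Policy A (T := 135):
  T = 135
  B = 52 − 5·135 = -623

-623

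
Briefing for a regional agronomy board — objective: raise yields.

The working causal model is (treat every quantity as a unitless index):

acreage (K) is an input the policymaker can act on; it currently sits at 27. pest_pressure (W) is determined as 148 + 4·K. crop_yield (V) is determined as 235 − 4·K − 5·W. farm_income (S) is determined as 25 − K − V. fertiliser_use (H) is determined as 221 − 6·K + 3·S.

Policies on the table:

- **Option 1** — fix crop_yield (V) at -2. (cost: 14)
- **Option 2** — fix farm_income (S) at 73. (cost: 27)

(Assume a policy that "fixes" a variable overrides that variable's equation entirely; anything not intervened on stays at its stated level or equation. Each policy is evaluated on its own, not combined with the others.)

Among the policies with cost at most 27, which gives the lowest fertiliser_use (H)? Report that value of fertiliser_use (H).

59

Option 1 (V := -2):
  K = 27
  W = 148 + 4·27 = 256
  V = -2
  S = 25 − 27 − (-2) = 0
  H = 221 − 6·27 + 3·0 = 59
Option 2 (S := 73):
  K = 27
  W = 148 + 4·27 = 256
  V = 235 − 4·27 − 5·256 = -1153
  S = 73
  H = 221 − 6·27 + 3·73 = 278
Comparing — Option 1: H=59, Option 2: H=278. Lowest is 59 (Option 1).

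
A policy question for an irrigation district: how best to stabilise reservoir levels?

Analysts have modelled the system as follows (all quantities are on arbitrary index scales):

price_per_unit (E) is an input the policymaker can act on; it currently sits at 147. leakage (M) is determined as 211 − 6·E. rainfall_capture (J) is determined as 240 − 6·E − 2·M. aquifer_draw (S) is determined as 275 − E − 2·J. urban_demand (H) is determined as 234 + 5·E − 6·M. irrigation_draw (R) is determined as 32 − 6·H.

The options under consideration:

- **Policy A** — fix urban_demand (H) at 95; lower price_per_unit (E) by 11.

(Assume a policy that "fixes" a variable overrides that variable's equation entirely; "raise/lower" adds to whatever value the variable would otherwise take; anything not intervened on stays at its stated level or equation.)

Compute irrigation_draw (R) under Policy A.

Policy A (H := 95, E − 11):
  E = 147 − 11 = 136
  M = 211 − 6·136 = -605
  H = 95
  R = 32 − 6·95 = -538

-538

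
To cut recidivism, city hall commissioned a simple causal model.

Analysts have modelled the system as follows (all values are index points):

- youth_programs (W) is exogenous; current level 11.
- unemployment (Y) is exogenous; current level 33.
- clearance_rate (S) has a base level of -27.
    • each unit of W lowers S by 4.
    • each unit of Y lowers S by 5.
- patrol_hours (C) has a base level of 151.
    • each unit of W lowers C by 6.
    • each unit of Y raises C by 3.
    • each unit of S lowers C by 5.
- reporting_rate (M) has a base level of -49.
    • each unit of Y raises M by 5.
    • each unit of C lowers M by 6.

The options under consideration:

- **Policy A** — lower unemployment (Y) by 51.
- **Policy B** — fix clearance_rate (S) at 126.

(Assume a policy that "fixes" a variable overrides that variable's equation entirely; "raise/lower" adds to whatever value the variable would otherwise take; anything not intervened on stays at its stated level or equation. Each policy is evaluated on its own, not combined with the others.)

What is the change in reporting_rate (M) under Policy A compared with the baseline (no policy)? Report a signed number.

Baseline:
  W = 11
  Y = 33
  S = -27 − 4·11 − 5·33 = -236
  C = 151 − 6·11 + 3·33 − 5·(-236) = 1364
  M = -49 + 5·33 − 6·1364 = -8068
Policy A (Y − 51):
  W = 11
  Y = 33 − 51 = -18
  S = -27 − 4·11 − 5·(-18) = 19
  C = 151 − 6·11 + 3·(-18) − 5·19 = -64
  M = -49 + 5·(-18) − 6·(-64) = 245
Change in M: 245 − (-8068) = 8313

8313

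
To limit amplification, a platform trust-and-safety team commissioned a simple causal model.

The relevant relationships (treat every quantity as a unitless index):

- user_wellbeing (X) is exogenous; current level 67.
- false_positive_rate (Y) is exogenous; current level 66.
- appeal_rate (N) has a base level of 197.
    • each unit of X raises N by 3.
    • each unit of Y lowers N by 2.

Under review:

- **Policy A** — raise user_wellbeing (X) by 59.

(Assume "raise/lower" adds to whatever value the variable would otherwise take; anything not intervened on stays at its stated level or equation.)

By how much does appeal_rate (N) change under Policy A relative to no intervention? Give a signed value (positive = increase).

Baseline:
  X = 67
  Y = 66
  N = 197 + 3·67 − 2·66 = 266
Policy A (X + 59):
  X = 67 + 59 = 126
  Y = 66
  N = 197 + 3·126 − 2·66 = 443
Change in N: 443 − 266 = 177

177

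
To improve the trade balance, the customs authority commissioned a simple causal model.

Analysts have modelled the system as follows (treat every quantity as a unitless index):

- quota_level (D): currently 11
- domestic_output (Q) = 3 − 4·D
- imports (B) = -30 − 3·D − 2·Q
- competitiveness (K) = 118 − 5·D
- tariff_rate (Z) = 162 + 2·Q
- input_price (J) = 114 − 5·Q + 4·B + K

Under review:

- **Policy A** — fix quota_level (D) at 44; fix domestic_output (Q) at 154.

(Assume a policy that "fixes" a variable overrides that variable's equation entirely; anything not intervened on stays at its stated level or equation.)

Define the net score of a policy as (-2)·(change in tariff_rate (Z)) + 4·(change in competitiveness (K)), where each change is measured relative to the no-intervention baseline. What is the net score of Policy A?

Baseline:
  D = 11
  Q = 3 − 4·11 = -41
  K = 118 − 5·11 = 63
  Z = 162 + 2·(-41) = 80
Policy A (D := 44, Q := 154):
  D = 44
  Q = 154
  K = 118 − 5·44 = -102
  Z = 162 + 2·154 = 470
ΔZ = 470 − 80 = 390; ΔK = -102 − 63 = -165
Score = (-2)·390 + 4·(-165) = -1440

-1440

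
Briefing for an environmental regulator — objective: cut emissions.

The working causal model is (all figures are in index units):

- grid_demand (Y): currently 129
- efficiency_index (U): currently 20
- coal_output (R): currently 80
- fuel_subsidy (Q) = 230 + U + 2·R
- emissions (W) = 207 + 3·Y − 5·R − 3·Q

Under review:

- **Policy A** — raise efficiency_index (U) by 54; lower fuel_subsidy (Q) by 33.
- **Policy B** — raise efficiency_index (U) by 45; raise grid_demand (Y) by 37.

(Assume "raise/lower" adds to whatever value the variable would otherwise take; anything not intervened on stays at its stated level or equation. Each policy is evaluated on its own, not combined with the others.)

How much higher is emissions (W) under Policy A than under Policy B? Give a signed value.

Policy A (U + 54, Q − 33):
  Y = 129
  U = 20 + 54 = 74
  R = 80
  Q = 230 + 74 + 2·80 (−33 from intervention) = 431
  W = 207 + 3·129 − 5·80 − 3·431 = -1099
Policy B (U + 45, Y + 37):
  Y = 129 + 37 = 166
  U = 20 + 45 = 65
  R = 80
  Q = 230 + 65 + 2·80 = 455
  W = 207 + 3·166 − 5·80 − 3·455 = -1060
W: -1099 − (-1060) = -39

-39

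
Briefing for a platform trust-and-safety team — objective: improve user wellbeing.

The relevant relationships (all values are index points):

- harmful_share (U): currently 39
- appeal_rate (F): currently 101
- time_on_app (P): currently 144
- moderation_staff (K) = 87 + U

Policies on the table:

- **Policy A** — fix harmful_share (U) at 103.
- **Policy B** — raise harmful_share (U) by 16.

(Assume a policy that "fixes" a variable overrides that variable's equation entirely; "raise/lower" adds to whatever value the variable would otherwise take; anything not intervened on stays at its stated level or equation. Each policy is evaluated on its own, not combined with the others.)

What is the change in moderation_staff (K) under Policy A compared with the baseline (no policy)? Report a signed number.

Baseline:
  U = 39
  K = 87 + 39 = 126
Policy A (U := 103):
  U = 103
  K = 87 + 103 = 190
Change in K: 190 − 126 = 64

64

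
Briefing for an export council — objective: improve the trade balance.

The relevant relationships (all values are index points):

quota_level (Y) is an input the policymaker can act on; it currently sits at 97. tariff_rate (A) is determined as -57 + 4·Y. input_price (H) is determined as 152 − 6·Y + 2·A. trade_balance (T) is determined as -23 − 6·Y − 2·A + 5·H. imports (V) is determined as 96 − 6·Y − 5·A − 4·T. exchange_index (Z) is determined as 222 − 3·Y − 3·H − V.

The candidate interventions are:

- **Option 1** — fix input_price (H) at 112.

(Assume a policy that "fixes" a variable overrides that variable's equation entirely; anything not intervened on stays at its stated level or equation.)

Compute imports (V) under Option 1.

687

Option 1 (H := 112):
  Y = 97
  A = -57 + 4·97 = 331
  H = 112
  T = -23 − 6·97 − 2·331 + 5·112 = -707
  V = 96 − 6·97 − 5·331 − 4·(-707) = 687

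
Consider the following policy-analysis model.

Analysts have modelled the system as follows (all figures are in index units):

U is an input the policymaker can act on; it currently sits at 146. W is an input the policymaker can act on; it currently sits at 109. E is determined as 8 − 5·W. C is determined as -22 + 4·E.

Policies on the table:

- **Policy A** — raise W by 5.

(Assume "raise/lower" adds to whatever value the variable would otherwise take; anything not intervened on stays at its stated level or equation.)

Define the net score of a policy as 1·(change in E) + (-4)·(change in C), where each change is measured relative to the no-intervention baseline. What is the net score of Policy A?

Baseline:
  W = 109
  E = 8 − 5·109 = -537
  C = -22 + 4·(-537) = -2170
Policy A (W + 5):
  W = 109 + 5 = 114
  E = 8 − 5·114 = -562
  C = -22 + 4·(-562) = -2270
ΔE = -562 − (-537) = -25; ΔC = -2270 − (-2170) = -100
Score = 1·(-25) + (-4)·(-100) = 375

375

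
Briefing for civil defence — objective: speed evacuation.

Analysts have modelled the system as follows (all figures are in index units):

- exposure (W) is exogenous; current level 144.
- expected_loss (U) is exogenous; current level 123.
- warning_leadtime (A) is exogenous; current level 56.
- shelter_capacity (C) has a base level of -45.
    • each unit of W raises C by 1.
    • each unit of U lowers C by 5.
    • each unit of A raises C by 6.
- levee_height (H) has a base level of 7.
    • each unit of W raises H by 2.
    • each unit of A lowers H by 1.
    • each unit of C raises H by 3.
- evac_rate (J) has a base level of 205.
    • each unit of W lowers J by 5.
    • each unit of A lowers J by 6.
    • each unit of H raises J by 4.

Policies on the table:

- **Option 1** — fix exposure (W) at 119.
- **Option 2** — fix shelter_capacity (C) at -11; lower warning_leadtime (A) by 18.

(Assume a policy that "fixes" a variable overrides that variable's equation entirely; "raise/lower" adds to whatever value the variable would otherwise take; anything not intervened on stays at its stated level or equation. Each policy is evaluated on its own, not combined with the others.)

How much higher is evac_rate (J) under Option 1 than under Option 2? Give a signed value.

-2583

Option 1 (W := 119):
  W = 119
  U = 123
  A = 56
  C = -45 + 119 − 5·123 + 6·56 = -205
  H = 7 + 2·119 − 56 + 3·(-205) = -426
  J = 205 − 5·119 − 6·56 + 4·(-426) = -2430
Option 2 (C := -11, A − 18):
  W = 144
  U = 123
  A = 56 − 18 = 38
  C = -11
  H = 7 + 2·144 − 38 + 3·(-11) = 224
  J = 205 − 5·144 − 6·38 + 4·224 = 153
J: -2430 − 153 = -2583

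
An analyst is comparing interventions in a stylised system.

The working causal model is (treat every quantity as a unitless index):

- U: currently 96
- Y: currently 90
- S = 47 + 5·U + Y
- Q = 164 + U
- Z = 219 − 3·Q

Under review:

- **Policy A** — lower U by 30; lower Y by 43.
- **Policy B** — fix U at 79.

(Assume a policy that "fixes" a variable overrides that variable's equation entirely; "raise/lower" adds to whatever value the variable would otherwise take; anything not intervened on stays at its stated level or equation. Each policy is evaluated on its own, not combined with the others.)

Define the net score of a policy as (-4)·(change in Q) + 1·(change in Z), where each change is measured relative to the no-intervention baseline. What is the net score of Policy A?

210

Baseline:
  U = 96
  Q = 164 + 96 = 260
  Z = 219 − 3·260 = -561
Policy A (U − 30, Y − 43):
  U = 96 − 30 = 66
  Q = 164 + 66 = 230
  Z = 219 − 3·230 = -471
ΔQ = 230 − 260 = -30; ΔZ = -471 − (-561) = 90
Score = (-4)·(-30) + 1·90 = 210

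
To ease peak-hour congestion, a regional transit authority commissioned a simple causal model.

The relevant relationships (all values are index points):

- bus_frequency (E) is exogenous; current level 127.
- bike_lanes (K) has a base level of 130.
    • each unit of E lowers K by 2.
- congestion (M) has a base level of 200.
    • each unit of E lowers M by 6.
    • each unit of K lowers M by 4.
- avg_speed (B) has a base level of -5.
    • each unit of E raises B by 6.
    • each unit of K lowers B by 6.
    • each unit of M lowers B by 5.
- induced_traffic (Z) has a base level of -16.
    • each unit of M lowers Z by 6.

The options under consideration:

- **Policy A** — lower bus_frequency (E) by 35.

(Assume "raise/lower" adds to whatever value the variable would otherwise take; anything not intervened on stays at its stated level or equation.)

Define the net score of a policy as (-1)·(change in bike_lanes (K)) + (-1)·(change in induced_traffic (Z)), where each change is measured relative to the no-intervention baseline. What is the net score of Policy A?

Baseline:
  E = 127
  K = 130 − 2·127 = -124
  M = 200 − 6·127 − 4·(-124) = -66
  Z = -16 − 6·(-66) = 380
Policy A (E − 35):
  E = 127 − 35 = 92
  K = 130 − 2·92 = -54
  M = 200 − 6·92 − 4·(-54) = -136
  Z = -16 − 6·(-136) = 800
ΔK = -54 − (-124) = 70; ΔZ = 800 − 380 = 420
Score = (-1)·70 + (-1)·420 = -490

-490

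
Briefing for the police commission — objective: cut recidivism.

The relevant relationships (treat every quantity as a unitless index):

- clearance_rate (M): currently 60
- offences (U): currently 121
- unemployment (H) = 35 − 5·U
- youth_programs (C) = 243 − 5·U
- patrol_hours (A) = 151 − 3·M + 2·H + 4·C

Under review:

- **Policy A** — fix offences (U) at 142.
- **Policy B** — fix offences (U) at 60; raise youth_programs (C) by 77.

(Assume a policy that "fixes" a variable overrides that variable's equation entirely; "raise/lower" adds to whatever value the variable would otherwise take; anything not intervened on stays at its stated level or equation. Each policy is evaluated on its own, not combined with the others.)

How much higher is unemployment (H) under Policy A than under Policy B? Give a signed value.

Policy A (U := 142):
  U = 142
  H = 35 − 5·142 = -675
Policy B (U := 60, C + 77):
  U = 60
  H = 35 − 5·60 = -265
H: -675 − (-265) = -410

-410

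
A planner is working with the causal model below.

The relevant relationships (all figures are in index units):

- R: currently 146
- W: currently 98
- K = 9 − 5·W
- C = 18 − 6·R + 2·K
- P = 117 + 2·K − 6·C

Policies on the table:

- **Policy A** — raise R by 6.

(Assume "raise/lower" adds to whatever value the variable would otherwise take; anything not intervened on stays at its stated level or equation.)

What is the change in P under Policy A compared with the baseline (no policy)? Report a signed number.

216

Baseline:
  R = 146
  W = 98
  K = 9 − 5·98 = -481
  C = 18 − 6·146 + 2·(-481) = -1820
  P = 117 + 2·(-481) − 6·(-1820) = 10075
Policy A (R + 6):
  R = 146 + 6 = 152
  W = 98
  K = 9 − 5·98 = -481
  C = 18 − 6·152 + 2·(-481) = -1856
  P = 117 + 2·(-481) − 6·(-1856) = 10291
Change in P: 10291 − 10075 = 216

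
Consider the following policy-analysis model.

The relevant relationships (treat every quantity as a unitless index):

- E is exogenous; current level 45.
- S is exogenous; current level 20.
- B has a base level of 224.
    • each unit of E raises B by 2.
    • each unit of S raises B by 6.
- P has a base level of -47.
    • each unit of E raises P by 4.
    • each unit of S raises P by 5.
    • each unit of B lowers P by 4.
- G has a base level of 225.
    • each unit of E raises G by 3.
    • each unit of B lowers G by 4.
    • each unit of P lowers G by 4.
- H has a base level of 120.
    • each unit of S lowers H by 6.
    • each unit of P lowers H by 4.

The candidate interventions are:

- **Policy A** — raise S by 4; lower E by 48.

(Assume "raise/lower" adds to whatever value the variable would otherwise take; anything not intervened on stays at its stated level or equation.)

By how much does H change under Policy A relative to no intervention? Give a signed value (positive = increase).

-488

Baseline:
  E = 45
  S = 20
  B = 224 + 2·45 + 6·20 = 434
  P = -47 + 4·45 + 5·20 − 4·434 = -1503
  H = 120 − 6·20 − 4·(-1503) = 6012
Policy A (S + 4, E − 48):
  E = 45 − 48 = -3
  S = 20 + 4 = 24
  B = 224 + 2·(-3) + 6·24 = 362
  P = -47 + 4·(-3) + 5·24 − 4·362 = -1387
  H = 120 − 6·24 − 4·(-1387) = 5524
Change in H: 5524 − 6012 = -488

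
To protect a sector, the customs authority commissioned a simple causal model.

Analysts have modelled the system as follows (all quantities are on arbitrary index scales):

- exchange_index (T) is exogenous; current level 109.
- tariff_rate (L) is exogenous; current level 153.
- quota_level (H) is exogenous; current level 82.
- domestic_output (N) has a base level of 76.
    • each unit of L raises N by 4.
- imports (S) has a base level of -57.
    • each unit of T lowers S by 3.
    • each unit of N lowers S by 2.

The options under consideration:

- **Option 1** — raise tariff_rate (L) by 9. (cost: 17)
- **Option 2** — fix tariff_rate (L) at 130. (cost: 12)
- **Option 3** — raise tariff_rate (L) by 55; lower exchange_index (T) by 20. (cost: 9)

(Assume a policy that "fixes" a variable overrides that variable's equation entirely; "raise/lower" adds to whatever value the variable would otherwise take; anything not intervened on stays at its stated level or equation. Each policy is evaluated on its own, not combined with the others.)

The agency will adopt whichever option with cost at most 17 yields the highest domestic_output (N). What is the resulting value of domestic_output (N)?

Option 1 (L + 9):
  L = 153 + 9 = 162
  N = 76 + 4·162 = 724
Option 2 (L := 130):
  L = 130
  N = 76 + 4·130 = 596
Option 3 (L + 55, T − 20):
  L = 153 + 55 = 208
  N = 76 + 4·208 = 908
Comparing — Option 1: N=724, Option 2: N=596, Option 3: N=908. Highest is 908 (Option 3).

908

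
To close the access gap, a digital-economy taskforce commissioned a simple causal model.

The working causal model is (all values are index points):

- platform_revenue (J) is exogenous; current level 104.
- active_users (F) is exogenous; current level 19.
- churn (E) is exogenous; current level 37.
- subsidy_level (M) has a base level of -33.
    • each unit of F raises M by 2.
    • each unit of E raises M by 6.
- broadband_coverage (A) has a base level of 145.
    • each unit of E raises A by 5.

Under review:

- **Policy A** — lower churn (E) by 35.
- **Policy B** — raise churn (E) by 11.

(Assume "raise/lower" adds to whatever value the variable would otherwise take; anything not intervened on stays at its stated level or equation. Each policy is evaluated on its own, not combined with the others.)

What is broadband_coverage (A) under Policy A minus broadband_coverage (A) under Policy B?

Policy A (E − 35):
  E = 37 − 35 = 2
  A = 145 + 5·2 = 155
Policy B (E + 11):
  E = 37 + 11 = 48
  A = 145 + 5·48 = 385
A: 155 − 385 = -230

-230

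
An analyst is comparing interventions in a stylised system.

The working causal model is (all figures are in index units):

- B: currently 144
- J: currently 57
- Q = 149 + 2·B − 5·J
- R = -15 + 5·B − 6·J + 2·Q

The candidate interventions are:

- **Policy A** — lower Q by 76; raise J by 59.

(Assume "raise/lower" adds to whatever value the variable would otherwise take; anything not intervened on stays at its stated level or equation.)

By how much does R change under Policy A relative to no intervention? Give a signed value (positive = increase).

-1096

Baseline:
  B = 144
  J = 57
  Q = 149 + 2·144 − 5·57 = 152
  R = -15 + 5·144 − 6·57 + 2·152 = 667
Policy A (Q − 76, J + 59):
  B = 144
  J = 57 + 59 = 116
  Q = 149 + 2·144 − 5·116 (−76 from intervention) = -219
  R = -15 + 5·144 − 6·116 + 2·(-219) = -429
Change in R: -429 − 667 = -1096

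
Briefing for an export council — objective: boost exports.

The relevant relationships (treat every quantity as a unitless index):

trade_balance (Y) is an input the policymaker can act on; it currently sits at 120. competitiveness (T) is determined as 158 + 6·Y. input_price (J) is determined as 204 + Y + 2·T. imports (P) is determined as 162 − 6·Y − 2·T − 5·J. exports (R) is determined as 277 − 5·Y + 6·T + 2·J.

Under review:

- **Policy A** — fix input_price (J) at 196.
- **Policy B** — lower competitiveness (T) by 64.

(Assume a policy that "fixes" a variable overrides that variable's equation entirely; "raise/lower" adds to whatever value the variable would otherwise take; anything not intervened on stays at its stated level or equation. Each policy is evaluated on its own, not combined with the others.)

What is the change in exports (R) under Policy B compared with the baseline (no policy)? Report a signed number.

Baseline:
  Y = 120
  T = 158 + 6·120 = 878
  J = 204 + 120 + 2·878 = 2080
  R = 277 − 5·120 + 6·878 + 2·2080 = 9105
Policy B (T − 64):
  Y = 120
  T = 158 + 6·120 (−64 from intervention) = 814
  J = 204 + 120 + 2·814 = 1952
  R = 277 − 5·120 + 6·814 + 2·1952 = 8465
Change in R: 8465 − 9105 = -640

-640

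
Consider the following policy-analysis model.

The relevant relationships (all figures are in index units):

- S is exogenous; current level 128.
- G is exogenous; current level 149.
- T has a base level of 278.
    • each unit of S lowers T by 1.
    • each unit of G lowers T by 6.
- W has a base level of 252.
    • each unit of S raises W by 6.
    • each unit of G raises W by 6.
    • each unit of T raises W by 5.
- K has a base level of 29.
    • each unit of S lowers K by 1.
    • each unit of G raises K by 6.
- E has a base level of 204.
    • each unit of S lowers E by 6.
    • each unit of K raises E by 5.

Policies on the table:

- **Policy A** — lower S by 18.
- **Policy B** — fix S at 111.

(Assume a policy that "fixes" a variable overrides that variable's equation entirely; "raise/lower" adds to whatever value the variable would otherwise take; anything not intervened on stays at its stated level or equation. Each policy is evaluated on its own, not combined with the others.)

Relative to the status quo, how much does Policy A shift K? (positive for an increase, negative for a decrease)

18

Baseline:
  S = 128
  G = 149
  K = 29 − 128 + 6·149 = 795
Policy A (S − 18):
  S = 128 − 18 = 110
  G = 149
  K = 29 − 110 + 6·149 = 813
Change in K: 813 − 795 = 18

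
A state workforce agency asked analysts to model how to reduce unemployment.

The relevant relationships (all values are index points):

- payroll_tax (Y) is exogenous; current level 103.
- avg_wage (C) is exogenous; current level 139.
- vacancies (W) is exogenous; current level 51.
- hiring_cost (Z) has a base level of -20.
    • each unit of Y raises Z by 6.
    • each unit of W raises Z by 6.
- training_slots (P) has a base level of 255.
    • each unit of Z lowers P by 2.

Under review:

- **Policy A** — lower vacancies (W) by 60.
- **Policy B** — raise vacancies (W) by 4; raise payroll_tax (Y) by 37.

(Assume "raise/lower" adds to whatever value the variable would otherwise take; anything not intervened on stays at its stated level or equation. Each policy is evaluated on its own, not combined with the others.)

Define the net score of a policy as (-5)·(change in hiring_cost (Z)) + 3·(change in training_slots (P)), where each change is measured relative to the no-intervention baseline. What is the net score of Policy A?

Baseline:
  Y = 103
  W = 51
  Z = -20 + 6·103 + 6·51 = 904
  P = 255 − 2·904 = -1553
Policy A (W − 60):
  Y = 103
  W = 51 − 60 = -9
  Z = -20 + 6·103 + 6·(-9) = 544
  P = 255 − 2·544 = -833
ΔZ = 544 − 904 = -360; ΔP = -833 − (-1553) = 720
Score = (-5)·(-360) + 3·720 = 3960

3960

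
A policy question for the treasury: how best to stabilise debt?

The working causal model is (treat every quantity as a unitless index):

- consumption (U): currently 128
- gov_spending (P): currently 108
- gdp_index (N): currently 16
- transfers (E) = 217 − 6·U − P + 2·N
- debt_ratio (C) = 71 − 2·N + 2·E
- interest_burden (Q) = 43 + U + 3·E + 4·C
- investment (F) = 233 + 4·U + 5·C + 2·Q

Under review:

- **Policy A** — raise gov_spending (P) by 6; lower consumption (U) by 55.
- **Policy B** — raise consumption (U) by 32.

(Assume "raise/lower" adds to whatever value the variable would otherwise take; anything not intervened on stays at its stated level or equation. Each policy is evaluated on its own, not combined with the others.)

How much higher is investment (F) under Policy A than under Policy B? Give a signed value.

Policy A (P + 6, U − 55):
  U = 128 − 55 = 73
  P = 108 + 6 = 114
  N = 16
  E = 217 − 6·73 − 114 + 2·16 = -303
  C = 71 − 2·16 + 2·(-303) = -567
  Q = 43 + 73 + 3·(-303) + 4·(-567) = -3061
  F = 233 + 4·73 + 5·(-567) + 2·(-3061) = -8432
Policy B (U + 32):
  U = 128 + 32 = 160
  P = 108
  N = 16
  E = 217 − 6·160 − 108 + 2·16 = -819
  C = 71 − 2·16 + 2·(-819) = -1599
  Q = 43 + 160 + 3·(-819) + 4·(-1599) = -8650
  F = 233 + 4·160 + 5·(-1599) + 2·(-8650) = -24422
F: -8432 − (-24422) = 15990

15990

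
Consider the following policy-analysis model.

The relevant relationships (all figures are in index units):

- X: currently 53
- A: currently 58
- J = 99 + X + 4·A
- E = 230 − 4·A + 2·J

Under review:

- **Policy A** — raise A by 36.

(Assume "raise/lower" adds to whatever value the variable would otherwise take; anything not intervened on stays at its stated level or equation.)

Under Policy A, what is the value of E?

910

Policy A (A + 36):
  X = 53
  A = 58 + 36 = 94
  J = 99 + 53 + 4·94 = 528
  E = 230 − 4·94 + 2·528 = 910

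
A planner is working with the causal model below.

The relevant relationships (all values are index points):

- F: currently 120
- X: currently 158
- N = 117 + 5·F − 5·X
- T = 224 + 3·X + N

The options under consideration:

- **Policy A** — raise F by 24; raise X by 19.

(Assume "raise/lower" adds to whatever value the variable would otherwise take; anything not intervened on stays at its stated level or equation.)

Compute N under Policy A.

-48

Policy A (F + 24, X + 19):
  F = 120 + 24 = 144
  X = 158 + 19 = 177
  N = 117 + 5·144 − 5·177 = -48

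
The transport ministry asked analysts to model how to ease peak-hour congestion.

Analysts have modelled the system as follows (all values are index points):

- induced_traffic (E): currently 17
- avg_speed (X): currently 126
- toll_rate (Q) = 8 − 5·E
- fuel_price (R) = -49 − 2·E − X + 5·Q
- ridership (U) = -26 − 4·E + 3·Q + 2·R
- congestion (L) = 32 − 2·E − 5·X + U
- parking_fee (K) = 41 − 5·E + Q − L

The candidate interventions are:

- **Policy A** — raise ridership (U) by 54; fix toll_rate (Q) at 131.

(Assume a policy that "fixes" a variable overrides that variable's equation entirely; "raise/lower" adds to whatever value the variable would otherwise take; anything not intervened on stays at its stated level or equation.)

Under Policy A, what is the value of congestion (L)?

Policy A (U + 54, Q := 131):
  E = 17
  X = 126
  Q = 131
  R = -49 − 2·17 − 126 + 5·131 = 446
  U = -26 − 4·17 + 3·131 + 2·446 (+54 from intervention) = 1245
  L = 32 − 2·17 − 5·126 + 1245 = 613

613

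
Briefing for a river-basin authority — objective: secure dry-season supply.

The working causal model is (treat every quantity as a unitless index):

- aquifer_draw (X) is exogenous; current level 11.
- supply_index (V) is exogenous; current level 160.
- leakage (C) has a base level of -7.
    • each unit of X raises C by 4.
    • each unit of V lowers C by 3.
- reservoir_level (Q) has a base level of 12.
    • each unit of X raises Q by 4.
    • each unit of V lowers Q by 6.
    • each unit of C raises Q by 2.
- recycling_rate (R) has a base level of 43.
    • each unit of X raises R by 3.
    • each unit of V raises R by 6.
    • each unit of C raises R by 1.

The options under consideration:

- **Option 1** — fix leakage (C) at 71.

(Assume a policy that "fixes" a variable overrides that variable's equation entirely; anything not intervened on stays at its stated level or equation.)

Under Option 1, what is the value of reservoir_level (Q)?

Option 1 (C := 71):
  X = 11
  V = 160
  C = 71
  Q = 12 + 4·11 − 6·160 + 2·71 = -762

-762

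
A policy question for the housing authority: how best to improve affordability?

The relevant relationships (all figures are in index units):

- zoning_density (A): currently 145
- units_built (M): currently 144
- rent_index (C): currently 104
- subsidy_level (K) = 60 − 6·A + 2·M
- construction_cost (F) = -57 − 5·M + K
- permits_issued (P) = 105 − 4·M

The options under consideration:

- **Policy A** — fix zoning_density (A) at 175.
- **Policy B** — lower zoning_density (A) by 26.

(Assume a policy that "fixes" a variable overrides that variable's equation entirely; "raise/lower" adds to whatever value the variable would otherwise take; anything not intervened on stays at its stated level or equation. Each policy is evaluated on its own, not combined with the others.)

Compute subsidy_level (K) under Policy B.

Policy B (A − 26):
  A = 145 − 26 = 119
  M = 144
  K = 60 − 6·119 + 2·144 = -366

-366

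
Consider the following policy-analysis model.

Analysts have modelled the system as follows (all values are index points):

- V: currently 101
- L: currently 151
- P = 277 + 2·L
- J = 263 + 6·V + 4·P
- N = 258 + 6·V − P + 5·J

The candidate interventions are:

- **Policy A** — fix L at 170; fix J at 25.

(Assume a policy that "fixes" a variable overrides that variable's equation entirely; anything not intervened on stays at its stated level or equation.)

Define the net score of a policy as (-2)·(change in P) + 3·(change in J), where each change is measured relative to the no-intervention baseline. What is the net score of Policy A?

Baseline:
  V = 101
  L = 151
  P = 277 + 2·151 = 579
  J = 263 + 6·101 + 4·579 = 3185
Policy A (L := 170, J := 25):
  V = 101
  L = 170
  P = 277 + 2·170 = 617
  J = 25
ΔP = 617 − 579 = 38; ΔJ = 25 − 3185 = -3160
Score = (-2)·38 + 3·(-3160) = -9556

-9556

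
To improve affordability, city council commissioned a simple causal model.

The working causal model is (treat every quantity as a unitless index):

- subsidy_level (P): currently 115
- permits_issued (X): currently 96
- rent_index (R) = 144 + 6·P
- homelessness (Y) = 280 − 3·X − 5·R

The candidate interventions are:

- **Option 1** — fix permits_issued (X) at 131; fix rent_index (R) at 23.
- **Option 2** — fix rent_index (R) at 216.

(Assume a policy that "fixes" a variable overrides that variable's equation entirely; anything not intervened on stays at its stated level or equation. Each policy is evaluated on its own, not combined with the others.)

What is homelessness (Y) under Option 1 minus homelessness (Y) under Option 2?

Option 1 (X := 131, R := 23):
  P = 115
  X = 131
  R = 23
  Y = 280 − 3·131 − 5·23 = -228
Option 2 (R := 216):
  P = 115
  X = 96
  R = 216
  Y = 280 − 3·96 − 5·216 = -1088
Y: -228 − (-1088) = 860

860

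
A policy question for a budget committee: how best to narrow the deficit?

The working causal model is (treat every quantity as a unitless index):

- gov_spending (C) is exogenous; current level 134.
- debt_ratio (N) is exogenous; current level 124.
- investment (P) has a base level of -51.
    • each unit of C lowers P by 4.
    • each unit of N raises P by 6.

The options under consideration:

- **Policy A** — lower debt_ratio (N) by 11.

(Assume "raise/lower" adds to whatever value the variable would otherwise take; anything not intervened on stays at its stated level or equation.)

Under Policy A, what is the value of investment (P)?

91

Policy A (N − 11):
  C = 134
  N = 124 − 11 = 113
  P = -51 − 4·134 + 6·113 = 91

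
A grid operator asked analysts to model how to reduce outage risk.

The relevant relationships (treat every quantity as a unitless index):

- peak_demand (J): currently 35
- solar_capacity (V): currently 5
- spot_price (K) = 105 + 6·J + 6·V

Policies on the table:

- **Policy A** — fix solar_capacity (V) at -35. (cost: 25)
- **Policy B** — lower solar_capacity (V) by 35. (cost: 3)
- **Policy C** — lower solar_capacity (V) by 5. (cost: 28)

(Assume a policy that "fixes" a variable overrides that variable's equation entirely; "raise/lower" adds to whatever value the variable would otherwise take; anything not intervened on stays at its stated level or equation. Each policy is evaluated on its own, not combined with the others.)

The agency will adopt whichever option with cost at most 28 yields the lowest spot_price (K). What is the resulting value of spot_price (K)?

Policy A (V := -35):
  J = 35
  V = -35
  K = 105 + 6·35 + 6·(-35) = 105
Policy B (V − 35):
  J = 35
  V = 5 − 35 = -30
  K = 105 + 6·35 + 6·(-30) = 135
Policy C (V − 5):
  J = 35
  V = 5 − 5 = 0
  K = 105 + 6·35 + 6·0 = 315
Comparing — Policy A: K=105, Policy B: K=135, Policy C: K=315. Lowest is 105 (Policy A).

105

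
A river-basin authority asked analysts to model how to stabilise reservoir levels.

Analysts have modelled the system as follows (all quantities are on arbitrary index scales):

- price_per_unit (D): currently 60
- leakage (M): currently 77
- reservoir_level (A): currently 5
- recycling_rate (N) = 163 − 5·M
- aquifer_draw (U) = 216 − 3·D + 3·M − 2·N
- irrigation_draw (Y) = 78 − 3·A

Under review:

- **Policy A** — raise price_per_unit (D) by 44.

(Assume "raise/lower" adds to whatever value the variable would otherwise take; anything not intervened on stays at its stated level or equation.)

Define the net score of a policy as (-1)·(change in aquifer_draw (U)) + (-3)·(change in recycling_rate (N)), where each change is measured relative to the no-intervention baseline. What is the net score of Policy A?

132

Baseline:
  D = 60
  M = 77
  N = 163 − 5·77 = -222
  U = 216 − 3·60 + 3·77 − 2·(-222) = 711
Policy A (D + 44):
  D = 60 + 44 = 104
  M = 77
  N = 163 − 5·77 = -222
  U = 216 − 3·104 + 3·77 − 2·(-222) = 579
ΔU = 579 − 711 = -132; ΔN = -222 − (-222) = 0
Score = (-1)·(-132) + (-3)·0 = 132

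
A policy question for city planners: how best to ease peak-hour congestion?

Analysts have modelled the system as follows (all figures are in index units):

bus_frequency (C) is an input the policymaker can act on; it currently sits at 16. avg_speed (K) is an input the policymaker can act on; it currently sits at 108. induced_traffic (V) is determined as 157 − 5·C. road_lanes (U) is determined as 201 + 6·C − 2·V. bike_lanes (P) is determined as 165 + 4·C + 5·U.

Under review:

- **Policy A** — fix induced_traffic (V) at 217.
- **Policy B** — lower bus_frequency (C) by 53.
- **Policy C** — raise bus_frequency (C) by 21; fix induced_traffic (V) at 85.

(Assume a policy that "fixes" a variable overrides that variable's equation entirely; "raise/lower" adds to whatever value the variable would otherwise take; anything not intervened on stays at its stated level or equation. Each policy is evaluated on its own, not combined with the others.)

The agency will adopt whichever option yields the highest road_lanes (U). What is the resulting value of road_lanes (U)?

253

Policy A (V := 217):
  C = 16
  V = 217
  U = 201 + 6·16 − 2·217 = -137
Policy B (C − 53):
  C = 16 − 53 = -37
  V = 157 − 5·(-37) = 342
  U = 201 + 6·(-37) − 2·342 = -705
Policy C (C + 21, V := 85):
  C = 16 + 21 = 37
  V = 85
  U = 201 + 6·37 − 2·85 = 253
Comparing — Policy A: U=-137, Policy B: U=-705, Policy C: U=253. Highest is 253 (Policy C).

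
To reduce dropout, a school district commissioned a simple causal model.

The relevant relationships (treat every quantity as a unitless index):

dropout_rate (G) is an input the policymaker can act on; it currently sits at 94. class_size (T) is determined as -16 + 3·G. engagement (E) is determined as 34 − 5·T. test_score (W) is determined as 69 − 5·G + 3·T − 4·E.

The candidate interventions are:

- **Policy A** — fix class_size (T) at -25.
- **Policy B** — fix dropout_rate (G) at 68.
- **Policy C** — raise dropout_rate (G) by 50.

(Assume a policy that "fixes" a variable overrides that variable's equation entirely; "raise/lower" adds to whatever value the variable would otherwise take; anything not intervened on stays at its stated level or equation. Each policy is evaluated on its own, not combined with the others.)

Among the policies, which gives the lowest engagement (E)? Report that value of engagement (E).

-2046

Policy A (T := -25):
  G = 94
  T = -25
  E = 34 − 5·(-25) = 159
Policy B (G := 68):
  G = 68
  T = -16 + 3·68 = 188
  E = 34 − 5·188 = -906
Policy C (G + 50):
  G = 94 + 50 = 144
  T = -16 + 3·144 = 416
  E = 34 − 5·416 = -2046
Comparing — Policy A: E=159, Policy B: E=-906, Policy C: E=-2046. Lowest is -2046 (Policy C).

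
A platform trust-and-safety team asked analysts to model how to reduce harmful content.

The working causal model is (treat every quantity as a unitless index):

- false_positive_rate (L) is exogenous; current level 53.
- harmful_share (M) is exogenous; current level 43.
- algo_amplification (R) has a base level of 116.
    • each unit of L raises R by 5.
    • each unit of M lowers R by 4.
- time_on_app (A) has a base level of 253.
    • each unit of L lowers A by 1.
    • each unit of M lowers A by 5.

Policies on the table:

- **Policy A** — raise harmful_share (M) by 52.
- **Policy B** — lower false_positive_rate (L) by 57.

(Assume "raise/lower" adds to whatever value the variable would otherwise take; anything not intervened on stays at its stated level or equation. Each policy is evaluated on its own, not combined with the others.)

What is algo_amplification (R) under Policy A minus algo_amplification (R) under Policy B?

77

Policy A (M + 52):
  L = 53
  M = 43 + 52 = 95
  R = 116 + 5·53 − 4·95 = 1
Policy B (L − 57):
  L = 53 − 57 = -4
  M = 43
  R = 116 + 5·(-4) − 4·43 = -76
R: 1 − (-76) = 77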